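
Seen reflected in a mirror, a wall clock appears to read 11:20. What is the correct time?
Reflection across the vertical (12-6) axis maps a hand at angle A degrees to (360 - A) degrees, which sends a reading of T minutes past 12:00 to (720 - T) minutes past 12:00.
Mirror reads 11:20 = 680 minutes past 12:00.
Actual time: (720 - 680) mod 720 = 40 minutes = 12:40.

Final answer: 12:40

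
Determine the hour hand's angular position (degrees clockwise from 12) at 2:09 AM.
The hour hand moves 30 degrees per hour and 0.5 degrees per minute.
At 2:09: (2) x 30 + 9 x 0.5 = 60 + 4.5 = 64.5 degrees

Final answer: 64.5 degrees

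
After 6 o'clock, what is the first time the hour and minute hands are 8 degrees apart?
At t minutes past 6:00, the hour hand is at 30 x 6 + 0.5t degrees and the minute hand is at 6t degrees.
The smaller angle between them is 8 degrees when |30H - 5.5t| = 8 or |30H - 5.5t| = 352.
With H = 6, solve 30 x 6 - 5.5t = +/- target for each target:
  t = (30 x 6 - 8) / 5.5 = 31.27
  t = (30 x 6 + 8) / 5.5 = 34.18
  t = (30 x 6 - 352) / 5.5 = -31.27 (outside (0, 60))
  t = (30 x 6 + 352) / 5.5 = 96.73 (outside (0, 60))
Valid solutions in (0, 60): {31.27, 34.18} minutes.
The first occurrence is t = 31.27 minutes.
The hands form a 8-degree angle at 31.27 minutes past 6:00.

Final answer: 31.27 minutes past 6:00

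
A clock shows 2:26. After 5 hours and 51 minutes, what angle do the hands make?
First find the time 5 hours and 51 minutes after 2:26.
Total minutes: 2 x 60 + 26 + 5 x 60 + 51 = 497.
497 mod 720 = 497 minutes = 8:17.
Now compute the angle at 8:17:
Hour hand: 8 x 30 + 17 x 0.5 = 248.5 degrees
Minute hand: 17 x 6 = 102 degrees
Difference: |248.5 - 102| = 146.5 degrees
The angle is 146.5 degrees

Final answer: 146.5 degrees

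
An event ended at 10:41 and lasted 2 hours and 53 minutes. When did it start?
Starting time: 10:41 = 641 total minutes past 12:00
Subtracting: 2 hours and 53 minutes = 173 minutes
641 - 173 = 468 minutes
= 7 hours and 48 minutes past 12:00 = 7:48

Final answer: 7:48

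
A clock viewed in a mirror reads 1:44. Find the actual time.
Reflection across the vertical (12-6) axis maps a hand at angle A degrees to (360 - A) degrees, which sends a reading of T minutes past 12:00 to (720 - T) minutes past 12:00.
Mirror reads 1:44 = 104 minutes past 12:00.
Actual time: (720 - 104) mod 720 = 616 minutes = 10:16.

Final answer: 10:16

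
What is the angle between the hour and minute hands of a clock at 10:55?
Hour hand position: 10 x 30 + 55 x 0.5 = 327.5 degrees
Minute hand position: 55 x 6 = 330 degrees
Difference: |327.5 - 330| = 2.5 degrees
The angle between the hands is 2.5 degrees

Final answer: 2.5 degrees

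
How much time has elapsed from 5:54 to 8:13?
From 5:54 to 8:13:
(8 x 60 + 13) - (5 x 60 + 54) = 493 - 354 = 139 minutes
= 2 hours and 19 minutes

Final answer: 2 hours and 19 minutes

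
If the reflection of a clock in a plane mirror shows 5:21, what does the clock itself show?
Reflection across the vertical (12-6) axis maps a hand at angle A degrees to (360 - A) degrees, which sends a reading of T minutes past 12:00 to (720 - T) minutes past 12:00.
Mirror reads 5:21 = 321 minutes past 12:00.
Actual time: (720 - 321) mod 720 = 399 minutes = 6:39.

Final answer: 6:39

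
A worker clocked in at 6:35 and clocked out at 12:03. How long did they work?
From 6:35 to 12:03:
(12 x 60 + 3) - (6 x 60 + 35) = 723 - 395 = 328 minutes
= 5 hours and 28 minutes

Final answer: 5 hours and 28 minutes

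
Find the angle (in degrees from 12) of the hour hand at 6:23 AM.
The hour hand moves 30 degrees per hour and 0.5 degrees per minute.
At 6:23: (6) x 30 + 23 x 0.5 = 180 + 11.5 = 191.5 degrees

Final answer: 191.5 degrees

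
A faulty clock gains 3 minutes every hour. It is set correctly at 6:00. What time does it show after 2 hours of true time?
For every 60 true minutes, the faulty clock advances 60 + 3 = 63 minutes.
True elapsed: 2 hours = 120 minutes.
Faulty clock advances: 120 x 63/60 = 126 minutes (drift: 6 minutes ahead).
Shown time: 6:00 + 126 minutes = 8:06.

Final answer: 8:06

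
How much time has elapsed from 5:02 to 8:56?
From 5:02 to 8:56:
(8 x 60 + 56) - (5 x 60 + 2) = 536 - 302 = 234 minutes
= 3 hours and 54 minutes

Final answer: 3 hours and 54 minutes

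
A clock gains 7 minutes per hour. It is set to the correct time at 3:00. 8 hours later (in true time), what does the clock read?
For every 60 true minutes, the faulty clock advances 60 + 7 = 67 minutes.
True elapsed: 8 hours = 480 minutes.
Faulty clock advances: 480 x 67/60 = 536 minutes (drift: 56 minutes ahead).
Shown time: 3:00 + 536 minutes = 11:56.

Final answer: 11:56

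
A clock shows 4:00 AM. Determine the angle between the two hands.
Hour hand position: 4 x 30 + 0 x 0.5 = 120 degrees
Minute hand position: 0 x 6 = 0 degrees
Difference: |120 - 0| = 120 degrees
The angle between the hands is 120 degrees

Final answer: 120 degrees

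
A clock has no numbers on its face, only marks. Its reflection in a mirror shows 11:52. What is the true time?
Reflection across the vertical (12-6) axis maps a hand at angle A degrees to (360 - A) degrees, which sends a reading of T minutes past 12:00 to (720 - T) minutes past 12:00.
Mirror reads 11:52 = 712 minutes past 12:00.
Actual time: (720 - 712) mod 720 = 8 minutes = 12:08.

Final answer: 12:08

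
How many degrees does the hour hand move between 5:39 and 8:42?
The hour hand moves 0.5 degrees per minute.
Time elapsed: 8:42 - 5:39 = 183 minutes
Angular displacement: 183 x 0.5 = 91.5 degrees

Final answer: 91.5 degrees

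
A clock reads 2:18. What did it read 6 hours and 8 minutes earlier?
Starting time: 2:18 = 138 total minutes past 12:00
Subtracting: 6 hours and 8 minutes = 368 minutes
138 - 368 = -230 (negative, add 12 hours = 720) = 490 minutes
= 8 hours and 10 minutes past 12:00 = 8:10

Final answer: 8:10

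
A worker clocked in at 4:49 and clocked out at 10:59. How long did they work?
From 4:49 to 10:59:
(10 x 60 + 59) - (4 x 60 + 49) = 659 - 289 = 370 minutes
= 6 hours and 10 minutes

Final answer: 6 hours and 10 minutes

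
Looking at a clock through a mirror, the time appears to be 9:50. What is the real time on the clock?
Reflection across the vertical (12-6) axis maps a hand at angle A degrees to (360 - A) degrees, which sends a reading of T minutes past 12:00 to (720 - T) minutes past 12:00.
Mirror reads 9:50 = 590 minutes past 12:00.
Actual time: (720 - 590) mod 720 = 130 minutes = 2:10.

Final answer: 2:10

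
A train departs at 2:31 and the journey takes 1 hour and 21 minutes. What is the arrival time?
Starting time: 2:31
Adding 21 minutes to 31 minutes: 31 + 21 = 52 minutes
Adding 1 hour: 2 + 1 = 3
Final time: 3:52

Final answer: 3:52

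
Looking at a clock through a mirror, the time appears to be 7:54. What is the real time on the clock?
Reflection across the vertical (12-6) axis maps a hand at angle A degrees to (360 - A) degrees, which sends a reading of T minutes past 12:00 to (720 - T) minutes past 12:00.
Mirror reads 7:54 = 474 minutes past 12:00.
Actual time: (720 - 474) mod 720 = 246 minutes = 4:06.

Final answer: 4:06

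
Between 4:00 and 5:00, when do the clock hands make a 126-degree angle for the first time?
At t minutes past 4:00, the hour hand is at 30 x 4 + 0.5t degrees and the minute hand is at 6t degrees.
The smaller angle between them is 126 degrees when |30H - 5.5t| = 126 or |30H - 5.5t| = 234.
With H = 4, solve 30 x 4 - 5.5t = +/- target for each target:
  t = (30 x 4 - 126) / 5.5 = -1.09 (outside (0, 60))
  t = (30 x 4 + 126) / 5.5 = 44.73
  t = (30 x 4 - 234) / 5.5 = -20.73 (outside (0, 60))
  t = (30 x 4 + 234) / 5.5 = 64.36 (outside (0, 60))
Valid solutions in (0, 60): {44.73} minutes.
The first occurrence is t = 44.73 minutes.
The hands form a 126-degree angle at 44.73 minutes past 4:00.

Final answer: 44.73 minutes past 4:00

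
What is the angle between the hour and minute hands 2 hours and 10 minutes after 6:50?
First find the time 2 hours and 10 minutes after 6:50.
Total minutes: 6 x 60 + 50 + 2 x 60 + 10 = 540.
540 mod 720 = 540 minutes = 9:00.
Now compute the angle at 9:00:
Hour hand: 9 x 30 + 0 x 0.5 = 270 degrees
Minute hand: 0 x 6 = 0 degrees
Difference: |270 - 0| = 270 degrees
Smaller angle: 360 - 270 = 90 degrees

Final answer: 90 degrees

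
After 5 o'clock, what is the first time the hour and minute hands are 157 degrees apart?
At t minutes past 5:00, the hour hand is at 30 x 5 + 0.5t degrees and the minute hand is at 6t degrees.
The smaller angle between them is 157 degrees when |30H - 5.5t| = 157 or |30H - 5.5t| = 203.
With H = 5, solve 30 x 5 - 5.5t = +/- target for each target:
  t = (30 x 5 - 157) / 5.5 = -1.27 (outside (0, 60))
  t = (30 x 5 + 157) / 5.5 = 55.82
  t = (30 x 5 - 203) / 5.5 = -9.64 (outside (0, 60))
  t = (30 x 5 + 203) / 5.5 = 64.18 (outside (0, 60))
Valid solutions in (0, 60): {55.82} minutes.
The first occurrence is t = 55.82 minutes.
The hands form a 157-degree angle at 55.82 minutes past 5:00.

Final answer: 55.82 minutes past 5:00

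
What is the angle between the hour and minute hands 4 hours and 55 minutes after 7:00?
First find the time 4 hours and 55 minutes after 7:00.
Total minutes: 7 x 60 + 0 + 4 x 60 + 55 = 715.
715 mod 720 = 715 minutes = 11:55.
Now compute the angle at 11:55:
Hour hand: 11 x 30 + 55 x 0.5 = 357.5 degrees
Minute hand: 55 x 6 = 330 degrees
Difference: |357.5 - 330| = 27.5 degrees
The angle is 27.5 degrees

Final answer: 27.5 degrees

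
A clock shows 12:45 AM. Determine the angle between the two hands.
Hour hand position: 0 x 30 + 45 x 0.5 = 22.5 degrees
Minute hand position: 45 x 6 = 270 degrees
Difference: |22.5 - 270| = 247.5 degrees
Since 247.5 > 180, the smaller angle is 360 - 247.5 = 112.5 degrees

Final answer: 112.5 degrees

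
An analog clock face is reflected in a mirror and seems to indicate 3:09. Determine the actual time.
Reflection across the vertical (12-6) axis maps a hand at angle A degrees to (360 - A) degrees, which sends a reading of T minutes past 12:00 to (720 - T) minutes past 12:00.
Mirror reads 3:09 = 189 minutes past 12:00.
Actual time: (720 - 189) mod 720 = 531 minutes = 8:51.

Final answer: 8:51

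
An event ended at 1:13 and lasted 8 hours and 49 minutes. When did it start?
Starting time: 1:13 = 73 total minutes past 12:00
Subtracting: 8 hours and 49 minutes = 529 minutes
73 - 529 = -456 (negative, add 12 hours = 720) = 264 minutes
= 4 hours and 24 minutes past 12:00 = 4:24

Final answer: 4:24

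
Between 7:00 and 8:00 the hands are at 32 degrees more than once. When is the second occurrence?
At t minutes past 7:00, the hour hand is at 30 x 7 + 0.5t degrees and the minute hand is at 6t degrees.
The smaller angle between them is 32 degrees when |30H - 5.5t| = 32 or |30H - 5.5t| = 328.
With H = 7, solve 30 x 7 - 5.5t = +/- target for each target:
  t = (30 x 7 - 32) / 5.5 = 32.36
  t = (30 x 7 + 32) / 5.5 = 44
  t = (30 x 7 - 328) / 5.5 = -21.45 (outside (0, 60))
  t = (30 x 7 + 328) / 5.5 = 97.82 (outside (0, 60))
Valid solutions in (0, 60): {32.36, 44} minutes.
The second occurrence is t = 44 minutes.
The hands form a 32-degree angle at 44 minutes past 7:00.

Final answer: 44 minutes past 7:00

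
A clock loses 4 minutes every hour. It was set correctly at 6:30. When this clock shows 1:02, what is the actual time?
For every 60 true minutes, the faulty clock advances 56 minutes, so 1 faulty-clock minute corresponds to 60/56 true minutes.
From 6:30 to 1:02 on the faulty dial is 392 minutes.
True elapsed: 392 x 60/56 = 420 minutes = 7 hours.
True time: 6:30 + 7 hours = 1:30.

Final answer: 1:30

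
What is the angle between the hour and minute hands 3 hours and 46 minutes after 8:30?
First find the time 3 hours and 46 minutes after 8:30.
Total minutes: 8 x 60 + 30 + 3 x 60 + 46 = 736.
736 mod 720 = 16 minutes = 12:16.
Now compute the angle at 12:16:
Hour hand: 0 x 30 + 16 x 0.5 = 8 degrees
Minute hand: 16 x 6 = 96 degrees
Difference: |8 - 96| = 88 degrees
The angle is 88 degrees

Final answer: 88 degrees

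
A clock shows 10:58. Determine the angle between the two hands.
Hour hand position: 10 x 30 + 58 x 0.5 = 329 degrees
Minute hand position: 58 x 6 = 348 degrees
Difference: |329 - 348| = 19 degrees
The angle between the hands is 19 degrees

Final answer: 19 degrees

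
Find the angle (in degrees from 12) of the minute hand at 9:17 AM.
The minute hand moves 6 degrees per minute.
At 9:17: 17 x 6 = 102 degrees

Final answer: 102 degrees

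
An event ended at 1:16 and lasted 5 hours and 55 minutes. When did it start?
Starting time: 1:16 = 76 total minutes past 12:00
Subtracting: 5 hours and 55 minutes = 355 minutes
76 - 355 = -279 (negative, add 12 hours = 720) = 441 minutes
= 7 hours and 21 minutes past 12:00 = 7:21

Final answer: 7:21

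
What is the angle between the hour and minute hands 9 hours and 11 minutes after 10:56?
First find the time 9 hours and 11 minutes after 10:56.
Total minutes: 10 x 60 + 56 + 9 x 60 + 11 = 1207.
1207 mod 720 = 487 minutes = 8:07.
Now compute the angle at 8:07:
Hour hand: 8 x 30 + 7 x 0.5 = 243.5 degrees
Minute hand: 7 x 6 = 42 degrees
Difference: |243.5 - 42| = 201.5 degrees
Smaller angle: 360 - 201.5 = 158.5 degrees

Final answer: 158.5 degrees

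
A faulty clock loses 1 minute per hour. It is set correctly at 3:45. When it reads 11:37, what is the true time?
For every 60 true minutes, the faulty clock advances 59 minutes, so 1 faulty-clock minute corresponds to 60/59 true minutes.
From 3:45 to 11:37 on the faulty dial is 472 minutes.
True elapsed: 472 x 60/59 = 480 minutes = 8 hours.
True time: 3:45 + 8 hours = 11:45.

Final answer: 11:45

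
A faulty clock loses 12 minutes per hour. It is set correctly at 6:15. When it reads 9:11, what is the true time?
For every 60 true minutes, the faulty clock advances 48 minutes, so 1 faulty-clock minute corresponds to 60/48 true minutes.
From 6:15 to 9:11 on the faulty dial is 176 minutes.
True elapsed: 176 x 60/48 = 220 minutes = 3 hours and 40 minutes.
True time: 6:15 + 3 hours and 40 minutes = 9:55.

Final answer: 9:55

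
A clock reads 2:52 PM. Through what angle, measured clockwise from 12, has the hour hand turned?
The hour hand moves 30 degrees per hour and 0.5 degrees per minute.
At 2:52: (2) x 30 + 52 x 0.5 = 60 + 26 = 86 degrees

Final answer: 86 degrees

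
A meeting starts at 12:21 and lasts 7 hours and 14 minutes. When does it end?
Starting time: 12:21
Adding 14 minutes to 21 minutes: 21 + 14 = 35 minutes
Adding 7 hours: 12 + 7 = 19 - 12 = 7
Final time: 7:35

Final answer: 7:35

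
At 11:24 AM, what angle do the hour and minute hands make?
Hour hand position: 11 x 30 + 24 x 0.5 = 342 degrees
Minute hand position: 24 x 6 = 144 degrees
Difference: |342 - 144| = 198 degrees
Since 198 > 180, the smaller angle is 360 - 198 = 162 degrees

Final answer: 162 degrees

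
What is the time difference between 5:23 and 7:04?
From 5:23 to 7:04:
(7 x 60 + 4) - (5 x 60 + 23) = 424 - 323 = 101 minutes
= 1 hour and 41 minutes

Final answer: 1 hour and 41 minutes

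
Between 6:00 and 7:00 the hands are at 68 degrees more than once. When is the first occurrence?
At t minutes past 6:00, the hour hand is at 30 x 6 + 0.5t degrees and the minute hand is at 6t degrees.
The smaller angle between them is 68 degrees when |30H - 5.5t| = 68 or |30H - 5.5t| = 292.
With H = 6, solve 30 x 6 - 5.5t = +/- target for each target:
  t = (30 x 6 - 68) / 5.5 = 20.36
  t = (30 x 6 + 68) / 5.5 = 45.09
  t = (30 x 6 - 292) / 5.5 = -20.36 (outside (0, 60))
  t = (30 x 6 + 292) / 5.5 = 85.82 (outside (0, 60))
Valid solutions in (0, 60): {20.36, 45.09} minutes.
The first occurrence is t = 20.36 minutes.
The hands form a 68-degree angle at 20.36 minutes past 6:00.

Final answer: 20.36 minutes past 6:00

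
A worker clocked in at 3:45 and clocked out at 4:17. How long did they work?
From 3:45 to 4:17:
(4 x 60 + 17) - (3 x 60 + 45) = 257 - 225 = 32 minutes
= 32 minutes

Final answer: 32 minutes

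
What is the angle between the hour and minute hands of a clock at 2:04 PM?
Hour hand position: 2 x 30 + 4 x 0.5 = 62 degrees
Minute hand position: 4 x 6 = 24 degrees
Difference: |62 - 24| = 38 degrees
The angle between the hands is 38 degrees

Final answer: 38 degrees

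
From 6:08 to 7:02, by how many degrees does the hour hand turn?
The hour hand moves 0.5 degrees per minute.
Time elapsed: 7:02 - 6:08 = 54 minutes
Angular displacement: 54 x 0.5 = 27 degrees

Final answer: 27 degrees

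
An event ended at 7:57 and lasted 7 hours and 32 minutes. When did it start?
Starting time: 7:57 = 477 total minutes past 12:00
Subtracting: 7 hours and 32 minutes = 452 minutes
477 - 452 = 25 minutes
= 25 minutes past 12:00 = 12:25

Final answer: 12:25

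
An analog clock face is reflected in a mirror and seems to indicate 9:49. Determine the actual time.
Reflection across the vertical (12-6) axis maps a hand at angle A degrees to (360 - A) degrees, which sends a reading of T minutes past 12:00 to (720 - T) minutes past 12:00.
Mirror reads 9:49 = 589 minutes past 12:00.
Actual time: (720 - 589) mod 720 = 131 minutes = 2:11.

Final answer: 2:11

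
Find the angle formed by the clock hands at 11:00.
Hour hand position: 11 x 30 + 0 x 0.5 = 330 degrees
Minute hand position: 0 x 6 = 0 degrees
Difference: |330 - 0| = 330 degrees
Since 330 > 180, the smaller angle is 360 - 330 = 30 degrees

Final answer: 30 degrees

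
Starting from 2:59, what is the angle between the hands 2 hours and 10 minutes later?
First find the time 2 hours and 10 minutes after 2:59.
Total minutes: 2 x 60 + 59 + 2 x 60 + 10 = 309.
309 mod 720 = 309 minutes = 5:09.
Now compute the angle at 5:09:
Hour hand: 5 x 30 + 9 x 0.5 = 154.5 degrees
Minute hand: 9 x 6 = 54 degrees
Difference: |154.5 - 54| = 100.5 degrees
The angle is 100.5 degrees

Final answer: 100.5 degrees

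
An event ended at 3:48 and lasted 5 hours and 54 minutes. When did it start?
Starting time: 3:48 = 228 total minutes past 12:00
Subtracting: 5 hours and 54 minutes = 354 minutes
228 - 354 = -126 (negative, add 12 hours = 720) = 594 minutes
= 9 hours and 54 minutes past 12:00 = 9:54

Final answer: 9:54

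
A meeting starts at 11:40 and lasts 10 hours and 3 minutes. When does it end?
Starting time: 11:40
Adding 3 minutes to 40 minutes: 40 + 3 = 43 minutes
Adding 10 hours: 11 + 10 = 21 - 12 = 9
Final time: 9:43

Final answer: 9:43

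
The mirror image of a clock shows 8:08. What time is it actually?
Reflection across the vertical (12-6) axis maps a hand at angle A degrees to (360 - A) degrees, which sends a reading of T minutes past 12:00 to (720 - T) minutes past 12:00.
Mirror reads 8:08 = 488 minutes past 12:00.
Actual time: (720 - 488) mod 720 = 232 minutes = 3:52.

Final answer: 3:52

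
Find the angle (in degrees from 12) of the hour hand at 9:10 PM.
The hour hand moves 30 degrees per hour and 0.5 degrees per minute.
At 9:10: (9) x 30 + 10 x 0.5 = 270 + 5 = 275 degrees

Final answer: 275 degrees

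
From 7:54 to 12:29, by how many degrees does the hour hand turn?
The hour hand moves 0.5 degrees per minute.
Time elapsed: 12:29 - 7:54 = 275 minutes
Angular displacement: 275 x 0.5 = 137.5 degrees

Final answer: 137.5 degrees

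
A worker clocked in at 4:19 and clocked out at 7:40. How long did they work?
From 4:19 to 7:40:
(7 x 60 + 40) - (4 x 60 + 19) = 460 - 259 = 201 minutes
= 3 hours and 21 minutes

Final answer: 3 hours and 21 minutes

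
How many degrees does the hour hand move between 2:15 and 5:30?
The hour hand moves 0.5 degrees per minute.
Time elapsed: 5:30 - 2:15 = 195 minutes
Angular displacement: 195 x 0.5 = 97.5 degrees

Final answer: 97.5 degrees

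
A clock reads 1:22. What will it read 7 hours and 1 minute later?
Starting time: 1:22
Adding 1 minute to 22 minutes: 22 + 1 = 23 minutes
Adding 7 hours: 1 + 7 = 8
Final time: 8:23

Final answer: 8:23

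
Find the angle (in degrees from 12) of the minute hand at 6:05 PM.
The minute hand moves 6 degrees per minute.
At 6:05: 5 x 6 = 30 degrees

Final answer: 30 degrees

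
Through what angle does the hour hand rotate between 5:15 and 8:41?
The hour hand moves 0.5 degrees per minute.
Time elapsed: 8:41 - 5:15 = 206 minutes
Angular displacement: 206 x 0.5 = 103 degrees

Final answer: 103 degrees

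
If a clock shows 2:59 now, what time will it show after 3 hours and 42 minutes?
Starting time: 2:59
Adding 42 minutes to 59 minutes: 59 + 42 = 101 minutes = 1 hour and 41 minutes
Adding 3 hours: 2 + 3 + 1 (carry) = 6
Final time: 6:41

Final answer: 6:41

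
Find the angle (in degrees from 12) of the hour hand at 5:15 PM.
The hour hand moves 30 degrees per hour and 0.5 degrees per minute.
At 5:15: (5) x 30 + 15 x 0.5 = 150 + 7.5 = 157.5 degrees

Final answer: 157.5 degrees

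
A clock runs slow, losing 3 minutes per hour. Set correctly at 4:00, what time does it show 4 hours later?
For every 60 true minutes, the faulty clock advances 60 - 3 = 57 minutes.
True elapsed: 4 hours = 240 minutes.
Faulty clock advances: 240 x 57/60 = 228 minutes (drift: 12 minutes behind).
Shown time: 4:00 + 228 minutes = 7:48.

Final answer: 7:48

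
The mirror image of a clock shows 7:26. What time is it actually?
Reflection across the vertical (12-6) axis maps a hand at angle A degrees to (360 - A) degrees, which sends a reading of T minutes past 12:00 to (720 - T) minutes past 12:00.
Mirror reads 7:26 = 446 minutes past 12:00.
Actual time: (720 - 446) mod 720 = 274 minutes = 4:34.

Final answer: 4:34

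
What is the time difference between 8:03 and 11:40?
From 8:03 to 11:40:
(11 x 60 + 40) - (8 x 60 + 3) = 700 - 483 = 217 minutes
= 3 hours and 37 minutes

Final answer: 3 hours and 37 minutes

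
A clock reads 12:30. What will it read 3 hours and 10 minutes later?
Starting time: 12:30
Adding 10 minutes to 30 minutes: 30 + 10 = 40 minutes
Adding 3 hours: 12 + 3 = 15 - 12 = 3
Final time: 3:40

Final answer: 3:40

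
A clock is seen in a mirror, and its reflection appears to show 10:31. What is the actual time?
Reflection across the vertical (12-6) axis maps a hand at angle A degrees to (360 - A) degrees, which sends a reading of T minutes past 12:00 to (720 - T) minutes past 12:00.
Mirror reads 10:31 = 631 minutes past 12:00.
Actual time: (720 - 631) mod 720 = 89 minutes = 1:29.

Final answer: 1:29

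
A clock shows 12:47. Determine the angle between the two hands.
Hour hand position: 0 x 30 + 47 x 0.5 = 23.5 degrees
Minute hand position: 47 x 6 = 282 degrees
Difference: |23.5 - 282| = 258.5 degrees
Since 258.5 > 180, the smaller angle is 360 - 258.5 = 101.5 degrees

Final answer: 101.5 degrees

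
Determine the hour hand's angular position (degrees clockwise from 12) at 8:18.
The hour hand moves 30 degrees per hour and 0.5 degrees per minute.
At 8:18: (8) x 30 + 18 x 0.5 = 240 + 9 = 249 degrees

Final answer: 249 degrees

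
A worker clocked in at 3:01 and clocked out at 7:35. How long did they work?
From 3:01 to 7:35:
(7 x 60 + 35) - (3 x 60 + 1) = 455 - 181 = 274 minutes
= 4 hours and 34 minutes

Final answer: 4 hours and 34 minutes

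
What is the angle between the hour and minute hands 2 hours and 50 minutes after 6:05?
First find the time 2 hours and 50 minutes after 6:05.
Total minutes: 6 x 60 + 5 + 2 x 60 + 50 = 535.
535 mod 720 = 535 minutes = 8:55.
Now compute the angle at 8:55:
Hour hand: 8 x 30 + 55 x 0.5 = 267.5 degrees
Minute hand: 55 x 6 = 330 degrees
Difference: |267.5 - 330| = 62.5 degrees
The angle is 62.5 degrees

Final answer: 62.5 degrees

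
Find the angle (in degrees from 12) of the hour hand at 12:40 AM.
The hour hand moves 30 degrees per hour and 0.5 degrees per minute.
At 12:40: (0) x 30 + 40 x 0.5 = 0 + 20 = 20 degrees

Final answer: 20 degrees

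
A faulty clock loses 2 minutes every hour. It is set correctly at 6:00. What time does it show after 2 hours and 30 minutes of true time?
For every 60 true minutes, the faulty clock advances 60 - 2 = 58 minutes.
True elapsed: 2 hours and 30 minutes = 150 minutes.
Faulty clock advances: 150 x 58/60 = 145 minutes (drift: 5 minutes behind).
Shown time: 6:00 + 145 minutes = 8:25.

Final answer: 8:25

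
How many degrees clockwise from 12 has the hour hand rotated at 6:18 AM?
The hour hand moves 30 degrees per hour and 0.5 degrees per minute.
At 6:18: (6) x 30 + 18 x 0.5 = 180 + 9 = 189 degrees

Final answer: 189 degrees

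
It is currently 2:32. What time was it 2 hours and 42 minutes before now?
Starting time: 2:32 = 152 total minutes past 12:00
Subtracting: 2 hours and 42 minutes = 162 minutes
152 - 162 = -10 (negative, add 12 hours = 720) = 710 minutes
= 11 hours and 50 minutes past 12:00 = 11:50

Final answer: 11:50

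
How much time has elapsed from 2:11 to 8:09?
From 2:11 to 8:09:
(8 x 60 + 9) - (2 x 60 + 11) = 489 - 131 = 358 minutes
= 5 hours and 58 minutes

Final answer: 5 hours and 58 minutes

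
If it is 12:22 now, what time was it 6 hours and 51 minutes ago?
Starting time: 12:22 = 22 total minutes past 12:00
Subtracting: 6 hours and 51 minutes = 411 minutes
22 - 411 = -389 (negative, add 12 hours = 720) = 331 minutes
= 5 hours and 31 minutes past 12:00 = 5:31

Final answer: 5:31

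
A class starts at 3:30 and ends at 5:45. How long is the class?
From 3:30 to 5:45:
(5 x 60 + 45) - (3 x 60 + 30) = 345 - 210 = 135 minutes
= 2 hours and 15 minutes

Final answer: 2 hours and 15 minutes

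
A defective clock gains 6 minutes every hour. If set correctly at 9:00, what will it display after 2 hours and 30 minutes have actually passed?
For every 60 true minutes, the faulty clock advances 60 + 6 = 66 minutes.
True elapsed: 2 hours and 30 minutes = 150 minutes.
Faulty clock advances: 150 x 66/60 = 165 minutes (drift: 15 minutes ahead).
Shown time: 9:00 + 165 minutes = 11:45.

Final answer: 11:45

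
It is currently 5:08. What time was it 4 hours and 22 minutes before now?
Starting time: 5:08 = 308 total minutes past 12:00
Subtracting: 4 hours and 22 minutes = 262 minutes
308 - 262 = 46 minutes
= 46 minutes past 12:00 = 12:46

Final answer: 12:46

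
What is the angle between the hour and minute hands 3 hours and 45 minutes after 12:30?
First find the time 3 hours and 45 minutes after 12:30.
Total minutes: 12 x 60 + 30 + 3 x 60 + 45 = 975.
975 mod 720 = 255 minutes = 4:15.
Now compute the angle at 4:15:
Hour hand: 4 x 30 + 15 x 0.5 = 127.5 degrees
Minute hand: 15 x 6 = 90 degrees
Difference: |127.5 - 90| = 37.5 degrees
The angle is 37.5 degrees

Final answer: 37.5 degrees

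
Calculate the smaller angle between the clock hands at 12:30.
Hour hand position: 0 x 30 + 30 x 0.5 = 15 degrees
Minute hand position: 30 x 6 = 180 degrees
Difference: |15 - 180| = 165 degrees
The angle between the hands is 165 degrees

Final answer: 165 degrees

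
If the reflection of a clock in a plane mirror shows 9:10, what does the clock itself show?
Reflection across the vertical (12-6) axis maps a hand at angle A degrees to (360 - A) degrees, which sends a reading of T minutes past 12:00 to (720 - T) minutes past 12:00.
Mirror reads 9:10 = 550 minutes past 12:00.
Actual time: (720 - 550) mod 720 = 170 minutes = 2:50.

Final answer: 2:50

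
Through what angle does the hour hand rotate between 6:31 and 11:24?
The hour hand moves 0.5 degrees per minute.
Time elapsed: 11:24 - 6:31 = 293 minutes
Angular displacement: 293 x 0.5 = 146.5 degrees

Final answer: 146.5 degrees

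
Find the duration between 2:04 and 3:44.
From 2:04 to 3:44:
(3 x 60 + 44) - (2 x 60 + 4) = 224 - 124 = 100 minutes
= 1 hour and 40 minutes

Final answer: 1 hour and 40 minutes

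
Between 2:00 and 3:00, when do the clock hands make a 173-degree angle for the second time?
At t minutes past 2:00, the hour hand is at 30 x 2 + 0.5t degrees and the minute hand is at 6t degrees.
The smaller angle between them is 173 degrees when |30H - 5.5t| = 173 or |30H - 5.5t| = 187.
With H = 2, solve 30 x 2 - 5.5t = +/- target for each target:
  t = (30 x 2 - 173) / 5.5 = -20.55 (outside (0, 60))
  t = (30 x 2 + 173) / 5.5 = 42.36
  t = (30 x 2 - 187) / 5.5 = -23.09 (outside (0, 60))
  t = (30 x 2 + 187) / 5.5 = 44.91
Valid solutions in (0, 60): {42.36, 44.91} minutes.
The second occurrence is t = 44.91 minutes.
The hands form a 173-degree angle at 44.91 minutes past 2:00.

Final answer: 44.91 minutes past 2:00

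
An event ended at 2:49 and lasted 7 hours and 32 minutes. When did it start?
Starting time: 2:49 = 169 total minutes past 12:00
Subtracting: 7 hours and 32 minutes = 452 minutes
169 - 452 = -283 (negative, add 12 hours = 720) = 437 minutes
= 7 hours and 17 minutes past 12:00 = 7:17

Final answer: 7:17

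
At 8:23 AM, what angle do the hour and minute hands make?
Hour hand position: 8 x 30 + 23 x 0.5 = 251.5 degrees
Minute hand position: 23 x 6 = 138 degrees
Difference: |251.5 - 138| = 113.5 degrees
The angle between the hands is 113.5 degrees

Final answer: 113.5 degrees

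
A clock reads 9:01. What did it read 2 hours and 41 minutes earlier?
Starting time: 9:01 = 541 total minutes past 12:00
Subtracting: 2 hours and 41 minutes = 161 minutes
541 - 161 = 380 minutes
= 6 hours and 20 minutes past 12:00 = 6:20

Final answer: 6:20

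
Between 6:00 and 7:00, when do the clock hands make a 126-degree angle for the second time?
At t minutes past 6:00, the hour hand is at 30 x 6 + 0.5t degrees and the minute hand is at 6t degrees.
The smaller angle between them is 126 degrees when |30H - 5.5t| = 126 or |30H - 5.5t| = 234.
With H = 6, solve 30 x 6 - 5.5t = +/- target for each target:
  t = (30 x 6 - 126) / 5.5 = 9.82
  t = (30 x 6 + 126) / 5.5 = 55.64
  t = (30 x 6 - 234) / 5.5 = -9.82 (outside (0, 60))
  t = (30 x 6 + 234) / 5.5 = 75.27 (outside (0, 60))
Valid solutions in (0, 60): {9.82, 55.64} minutes.
The second occurrence is t = 55.64 minutes.
The hands form a 126-degree angle at 55.64 minutes past 6:00.

Final answer: 55.64 minutes past 6:00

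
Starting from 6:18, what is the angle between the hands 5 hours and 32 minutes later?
First find the time 5 hours and 32 minutes after 6:18.
Total minutes: 6 x 60 + 18 + 5 x 60 + 32 = 710.
710 mod 720 = 710 minutes = 11:50.
Now compute the angle at 11:50:
Hour hand: 11 x 30 + 50 x 0.5 = 355 degrees
Minute hand: 50 x 6 = 300 degrees
Difference: |355 - 300| = 55 degrees
The angle is 55 degrees

Final answer: 55 degrees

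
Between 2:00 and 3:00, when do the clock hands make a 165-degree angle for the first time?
At t minutes past 2:00, the hour hand is at 30 x 2 + 0.5t degrees and the minute hand is at 6t degrees.
The smaller angle between them is 165 degrees when |30H - 5.5t| = 165 or |30H - 5.5t| = 195.
With H = 2, solve 30 x 2 - 5.5t = +/- target for each target:
  t = (30 x 2 - 165) / 5.5 = -19.09 (outside (0, 60))
  t = (30 x 2 + 165) / 5.5 = 40.91
  t = (30 x 2 - 195) / 5.5 = -24.55 (outside (0, 60))
  t = (30 x 2 + 195) / 5.5 = 46.36
Valid solutions in (0, 60): {40.91, 46.36} minutes.
The first occurrence is t = 40.91 minutes.
The hands form a 165-degree angle at 40.91 minutes past 2:00.

Final answer: 40.91 minutes past 2:00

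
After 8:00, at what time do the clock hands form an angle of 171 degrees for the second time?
At t minutes past 8:00, the hour hand is at 30 x 8 + 0.5t degrees and the minute hand is at 6t degrees.
The smaller angle between them is 171 degrees when |30H - 5.5t| = 171 or |30H - 5.5t| = 189.
With H = 8, solve 30 x 8 - 5.5t = +/- target for each target:
  t = (30 x 8 - 171) / 5.5 = 12.55
  t = (30 x 8 + 171) / 5.5 = 74.73 (outside (0, 60))
  t = (30 x 8 - 189) / 5.5 = 9.27
  t = (30 x 8 + 189) / 5.5 = 78 (outside (0, 60))
Valid solutions in (0, 60): {9.27, 12.55} minutes.
The second occurrence is t = 12.55 minutes.
The hands form a 171-degree angle at 12.55 minutes past 8:00.

Final answer: 12.55 minutes past 8:00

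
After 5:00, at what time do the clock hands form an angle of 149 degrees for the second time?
At t minutes past 5:00, the hour hand is at 30 x 5 + 0.5t degrees and the minute hand is at 6t degrees.
The smaller angle between them is 149 degrees when |30H - 5.5t| = 149 or |30H - 5.5t| = 211.
With H = 5, solve 30 x 5 - 5.5t = +/- target for each target:
  t = (30 x 5 - 149) / 5.5 = 0.18
  t = (30 x 5 + 149) / 5.5 = 54.36
  t = (30 x 5 - 211) / 5.5 = -11.09 (outside (0, 60))
  t = (30 x 5 + 211) / 5.5 = 65.64 (outside (0, 60))
Valid solutions in (0, 60): {0.18, 54.36} minutes.
The second occurrence is t = 54.36 minutes.
The hands form a 149-degree angle at 54.36 minutes past 5:00.

Final answer: 54.36 minutes past 5:00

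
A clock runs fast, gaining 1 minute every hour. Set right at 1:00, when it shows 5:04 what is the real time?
For every 60 true minutes, the faulty clock advances 61 minutes, so 1 faulty-clock minute corresponds to 60/61 true minutes.
From 1:00 to 5:04 on the faulty dial is 244 minutes.
True elapsed: 244 x 60/61 = 240 minutes = 4 hours.
True time: 1:00 + 4 hours = 5:00.

Final answer: 5:00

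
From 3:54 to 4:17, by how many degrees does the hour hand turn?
The hour hand moves 0.5 degrees per minute.
Time elapsed: 4:17 - 3:54 = 23 minutes
Angular displacement: 23 x 0.5 = 11.5 degrees

Final answer: 11.5 degrees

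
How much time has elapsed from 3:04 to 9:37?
From 3:04 to 9:37:
(9 x 60 + 37) - (3 x 60 + 4) = 577 - 184 = 393 minutes
= 6 hours and 33 minutes

Final answer: 6 hours and 33 minutes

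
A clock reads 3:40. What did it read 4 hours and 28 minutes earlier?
Starting time: 3:40 = 220 total minutes past 12:00
Subtracting: 4 hours and 28 minutes = 268 minutes
220 - 268 = -48 (negative, add 12 hours = 720) = 672 minutes
= 11 hours and 12 minutes past 12:00 = 11:12

Final answer: 11:12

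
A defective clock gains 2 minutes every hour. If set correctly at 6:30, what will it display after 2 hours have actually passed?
For every 60 true minutes, the faulty clock advances 60 + 2 = 62 minutes.
True elapsed: 2 hours = 120 minutes.
Faulty clock advances: 120 x 62/60 = 124 minutes (drift: 4 minutes ahead).
Shown time: 6:30 + 124 minutes = 8:34.

Final answer: 8:34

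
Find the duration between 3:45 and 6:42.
From 3:45 to 6:42:
(6 x 60 + 42) - (3 x 60 + 45) = 402 - 225 = 177 minutes
= 2 hours and 57 minutes

Final answer: 2 hours and 57 minutes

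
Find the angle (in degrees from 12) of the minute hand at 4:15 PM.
The minute hand moves 6 degrees per minute.
At 4:15: 15 x 6 = 90 degrees

Final answer: 90 degrees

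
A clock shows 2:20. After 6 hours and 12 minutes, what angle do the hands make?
First find the time 6 hours and 12 minutes after 2:20.
Total minutes: 2 x 60 + 20 + 6 x 60 + 12 = 512.
512 mod 720 = 512 minutes = 8:32.
Now compute the angle at 8:32:
Hour hand: 8 x 30 + 32 x 0.5 = 256 degrees
Minute hand: 32 x 6 = 192 degrees
Difference: |256 - 192| = 64 degrees
The angle is 64 degrees

Final answer: 64 degrees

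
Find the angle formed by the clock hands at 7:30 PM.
Hour hand position: 7 x 30 + 30 x 0.5 = 225 degrees
Minute hand position: 30 x 6 = 180 degrees
Difference: |225 - 180| = 45 degrees
The angle between the hands is 45 degrees

Final answer: 45 degrees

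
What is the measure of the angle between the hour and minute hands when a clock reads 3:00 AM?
Hour hand position: 3 x 30 + 0 x 0.5 = 90 degrees
Minute hand position: 0 x 6 = 0 degrees
Difference: |90 - 0| = 90 degrees
The angle between the hands is 90 degrees

Final answer: 90 degrees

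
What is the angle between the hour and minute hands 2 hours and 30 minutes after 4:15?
First find the time 2 hours and 30 minutes after 4:15.
Total minutes: 4 x 60 + 15 + 2 x 60 + 30 = 405.
405 mod 720 = 405 minutes = 6:45.
Now compute the angle at 6:45:
Hour hand: 6 x 30 + 45 x 0.5 = 202.5 degrees
Minute hand: 45 x 6 = 270 degrees
Difference: |202.5 - 270| = 67.5 degrees
The angle is 67.5 degrees

Final answer: 67.5 degrees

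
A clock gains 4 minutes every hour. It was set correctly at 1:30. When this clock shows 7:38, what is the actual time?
For every 60 true minutes, the faulty clock advances 64 minutes, so 1 faulty-clock minute corresponds to 60/64 true minutes.
From 1:30 to 7:38 on the faulty dial is 368 minutes.
True elapsed: 368 x 60/64 = 345 minutes = 5 hours and 45 minutes.
True time: 1:30 + 5 hours and 45 minutes = 7:15.

Final answer: 7:15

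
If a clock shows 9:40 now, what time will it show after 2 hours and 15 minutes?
Starting time: 9:40
Adding 15 minutes to 40 minutes: 40 + 15 = 55 minutes
Adding 2 hours: 9 + 2 = 11
Final time: 11:55

Final answer: 11:55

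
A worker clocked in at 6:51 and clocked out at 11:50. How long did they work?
From 6:51 to 11:50:
(11 x 60 + 50) - (6 x 60 + 51) = 710 - 411 = 299 minutes
= 4 hours and 59 minutes

Final answer: 4 hours and 59 minutes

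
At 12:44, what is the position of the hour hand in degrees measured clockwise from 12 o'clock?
The hour hand moves 30 degrees per hour and 0.5 degrees per minute.
At 12:44: (0) x 30 + 44 x 0.5 = 0 + 22 = 22 degrees

Final answer: 22 degrees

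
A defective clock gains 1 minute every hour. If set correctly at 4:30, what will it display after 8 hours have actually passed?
For every 60 true minutes, the faulty clock advances 60 + 1 = 61 minutes.
True elapsed: 8 hours = 480 minutes.
Faulty clock advances: 480 x 61/60 = 488 minutes (drift: 8 minutes ahead).
Shown time: 4:30 + 488 minutes = 12:38.

Final answer: 12:38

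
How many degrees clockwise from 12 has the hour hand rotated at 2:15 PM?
The hour hand moves 30 degrees per hour and 0.5 degrees per minute.
At 2:15: (2) x 30 + 15 x 0.5 = 60 + 7.5 = 67.5 degrees

Final answer: 67.5 degrees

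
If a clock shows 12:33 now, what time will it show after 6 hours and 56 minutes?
Starting time: 12:33
Adding 56 minutes to 33 minutes: 33 + 56 = 89 minutes = 1 hour and 29 minutes
Adding 6 hours: 12 + 6 + 1 (carry) = 19 - 12 = 7
Final time: 7:29

Final answer: 7:29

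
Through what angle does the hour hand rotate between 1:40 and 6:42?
The hour hand moves 0.5 degrees per minute.
Time elapsed: 6:42 - 1:40 = 302 minutes
Angular displacement: 302 x 0.5 = 151 degrees

Final answer: 151 degrees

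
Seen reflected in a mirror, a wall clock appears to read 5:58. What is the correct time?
Reflection across the vertical (12-6) axis maps a hand at angle A degrees to (360 - A) degrees, which sends a reading of T minutes past 12:00 to (720 - T) minutes past 12:00.
Mirror reads 5:58 = 358 minutes past 12:00.
Actual time: (720 - 358) mod 720 = 362 minutes = 6:02.

Final answer: 6:02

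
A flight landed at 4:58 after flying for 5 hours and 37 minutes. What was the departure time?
Starting time: 4:58 = 298 total minutes past 12:00
Subtracting: 5 hours and 37 minutes = 337 minutes
298 - 337 = -39 (negative, add 12 hours = 720) = 681 minutes
= 11 hours and 21 minutes past 12:00 = 11:21

Final answer: 11:21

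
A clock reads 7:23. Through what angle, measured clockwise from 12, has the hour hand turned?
The hour hand moves 30 degrees per hour and 0.5 degrees per minute.
At 7:23: (7) x 30 + 23 x 0.5 = 210 + 11.5 = 221.5 degrees

Final answer: 221.5 degrees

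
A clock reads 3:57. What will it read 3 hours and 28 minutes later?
Starting time: 3:57
Adding 28 minutes to 57 minutes: 57 + 28 = 85 minutes = 1 hour and 25 minutes
Adding 3 hours: 3 + 3 + 1 (carry) = 7
Final time: 7:25

Final answer: 7:25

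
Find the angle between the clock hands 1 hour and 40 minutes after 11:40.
First find the time 1 hour and 40 minutes after 11:40.
Total minutes: 11 x 60 + 40 + 1 x 60 + 40 = 800.
800 mod 720 = 80 minutes = 1:20.
Now compute the angle at 1:20:
Hour hand: 1 x 30 + 20 x 0.5 = 40 degrees
Minute hand: 20 x 6 = 120 degrees
Difference: |40 - 120| = 80 degrees
The angle is 80 degrees

Final answer: 80 degrees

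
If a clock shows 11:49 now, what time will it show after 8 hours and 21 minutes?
Starting time: 11:49
Adding 21 minutes to 49 minutes: 49 + 21 = 70 minutes = 1 hour and 10 minutes
Adding 8 hours: 11 + 8 + 1 (carry) = 20 - 12 = 8
Final time: 8:10

Final answer: 8:10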